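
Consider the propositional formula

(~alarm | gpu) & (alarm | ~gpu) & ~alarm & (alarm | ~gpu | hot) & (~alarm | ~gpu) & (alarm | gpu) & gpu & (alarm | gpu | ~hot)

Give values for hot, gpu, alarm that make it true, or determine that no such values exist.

Case gpu = True:
  (alarm | ~gpu) forces alarm = True.
  Clause (~alarm) is falsified — contradiction.
Case gpu = False:
  Clause (gpu) is falsified — contradiction.
Both cases fail, so the formula is unsatisfiable.

UNSATISFIABLE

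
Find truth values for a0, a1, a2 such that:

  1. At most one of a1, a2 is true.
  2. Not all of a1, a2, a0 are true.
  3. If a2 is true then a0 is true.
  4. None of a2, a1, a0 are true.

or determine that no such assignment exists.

a0: False, a1: False, a2: False

  (1) {a1, a2}: 0 true — at most one ✓
  (2) {a1, a2, a0}: 0/3 true — not all ✓
  (3) a2=F ⇒ a0: vacuous ✓
  (4) {a2, a1, a0}: 0 true — none ✓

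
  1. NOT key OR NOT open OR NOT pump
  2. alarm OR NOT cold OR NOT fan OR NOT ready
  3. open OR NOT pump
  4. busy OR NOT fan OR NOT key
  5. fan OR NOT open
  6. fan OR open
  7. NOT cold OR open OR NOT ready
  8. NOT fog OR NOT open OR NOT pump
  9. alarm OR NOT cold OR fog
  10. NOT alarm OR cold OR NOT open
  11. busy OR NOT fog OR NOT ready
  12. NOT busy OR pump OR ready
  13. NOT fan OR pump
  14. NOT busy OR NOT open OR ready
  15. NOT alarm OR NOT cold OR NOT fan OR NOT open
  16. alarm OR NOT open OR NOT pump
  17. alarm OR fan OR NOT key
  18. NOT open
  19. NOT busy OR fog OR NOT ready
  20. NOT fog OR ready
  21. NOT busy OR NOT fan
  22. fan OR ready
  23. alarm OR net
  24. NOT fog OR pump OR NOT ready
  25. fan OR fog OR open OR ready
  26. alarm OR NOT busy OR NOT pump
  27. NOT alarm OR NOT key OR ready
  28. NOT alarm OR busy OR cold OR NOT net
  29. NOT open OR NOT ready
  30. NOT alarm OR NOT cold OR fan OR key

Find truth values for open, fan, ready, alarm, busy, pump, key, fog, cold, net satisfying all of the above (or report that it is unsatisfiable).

UNSATISFIABLE

Case open = True:
  Clause (NOT open) is falsified — contradiction.
Case open = False:
  (open OR NOT pump) forces pump = False.
  (fan OR open) forces fan = True.
  Clause (NOT fan OR pump) is falsified — contradiction.
Both cases fail, so the formula is unsatisfiable.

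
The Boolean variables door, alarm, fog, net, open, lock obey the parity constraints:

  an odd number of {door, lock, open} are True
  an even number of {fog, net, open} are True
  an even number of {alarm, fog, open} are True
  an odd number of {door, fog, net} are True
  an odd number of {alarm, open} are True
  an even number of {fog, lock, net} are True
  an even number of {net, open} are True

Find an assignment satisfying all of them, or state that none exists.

UNSATISFIABLE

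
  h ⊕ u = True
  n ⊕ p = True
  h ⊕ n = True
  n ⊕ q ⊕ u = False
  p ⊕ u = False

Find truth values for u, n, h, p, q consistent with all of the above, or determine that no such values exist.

Adding constraints 1, 2, 3, 5 mod 2: every variable appears an even number of times on the left, so the left side is 0.
But the right sides sum to 1 (mod 2). 0 ≠ 1 — the system is inconsistent.

No satisfying assignment exists.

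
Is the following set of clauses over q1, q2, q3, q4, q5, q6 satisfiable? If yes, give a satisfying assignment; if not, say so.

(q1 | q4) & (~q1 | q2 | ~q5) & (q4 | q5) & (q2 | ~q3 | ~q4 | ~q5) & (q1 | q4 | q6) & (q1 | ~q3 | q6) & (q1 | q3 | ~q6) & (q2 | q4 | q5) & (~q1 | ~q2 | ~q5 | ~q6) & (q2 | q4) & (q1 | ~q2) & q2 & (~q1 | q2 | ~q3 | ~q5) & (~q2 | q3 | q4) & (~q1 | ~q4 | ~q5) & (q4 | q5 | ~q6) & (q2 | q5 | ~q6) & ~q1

Case q2 = True:
  (q1 | ~q2) forces q1 = True.
  Clause (~q1) is falsified — contradiction.
Case q2 = False:
  Clause (q2) is falsified — contradiction.
Both cases fail, so the formula is unsatisfiable.

UNSATISFIABLE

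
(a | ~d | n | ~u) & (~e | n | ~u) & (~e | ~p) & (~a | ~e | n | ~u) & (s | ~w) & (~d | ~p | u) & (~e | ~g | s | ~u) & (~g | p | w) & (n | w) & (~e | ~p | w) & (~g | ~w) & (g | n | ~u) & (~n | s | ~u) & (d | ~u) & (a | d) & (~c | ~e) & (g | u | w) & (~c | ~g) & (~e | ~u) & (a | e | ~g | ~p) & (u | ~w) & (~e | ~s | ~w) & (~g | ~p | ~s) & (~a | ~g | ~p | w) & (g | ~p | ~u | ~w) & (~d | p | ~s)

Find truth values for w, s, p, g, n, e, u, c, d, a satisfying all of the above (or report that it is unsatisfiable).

w = False, s = True, p = True, g = False, n = True, e = False, u = True, c = False, d = True, a = False

Set w = False.
  then (n | w) forces n = True.
Set s = True.
Set p = True.
  then (~e | ~p) forces e = False.
  then (~g | ~p | ~s) forces g = False.
  then (g | u | w) forces u = True.
  then (d | ~u) forces d = True.
Set c = False.
Set a = False.
All clauses satisfied.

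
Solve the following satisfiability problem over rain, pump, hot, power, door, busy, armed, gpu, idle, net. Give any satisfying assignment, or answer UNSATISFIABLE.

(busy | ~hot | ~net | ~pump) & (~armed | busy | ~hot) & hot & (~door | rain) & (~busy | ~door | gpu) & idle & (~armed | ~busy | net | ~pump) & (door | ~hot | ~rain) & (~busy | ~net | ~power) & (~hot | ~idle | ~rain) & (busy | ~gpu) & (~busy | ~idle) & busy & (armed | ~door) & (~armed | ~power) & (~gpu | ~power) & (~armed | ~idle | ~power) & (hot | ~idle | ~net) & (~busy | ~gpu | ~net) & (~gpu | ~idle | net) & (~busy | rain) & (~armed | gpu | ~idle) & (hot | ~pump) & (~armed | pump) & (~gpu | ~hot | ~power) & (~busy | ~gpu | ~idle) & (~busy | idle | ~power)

The formula is unsatisfiable.

Case busy = True:
  (hot) forces hot = True.
  (idle) forces idle = True.
  Clause (~busy | ~idle) is falsified — contradiction.
Case busy = False:
  Clause (busy) is falsified — contradiction.
Both cases fail, so the formula is unsatisfiable.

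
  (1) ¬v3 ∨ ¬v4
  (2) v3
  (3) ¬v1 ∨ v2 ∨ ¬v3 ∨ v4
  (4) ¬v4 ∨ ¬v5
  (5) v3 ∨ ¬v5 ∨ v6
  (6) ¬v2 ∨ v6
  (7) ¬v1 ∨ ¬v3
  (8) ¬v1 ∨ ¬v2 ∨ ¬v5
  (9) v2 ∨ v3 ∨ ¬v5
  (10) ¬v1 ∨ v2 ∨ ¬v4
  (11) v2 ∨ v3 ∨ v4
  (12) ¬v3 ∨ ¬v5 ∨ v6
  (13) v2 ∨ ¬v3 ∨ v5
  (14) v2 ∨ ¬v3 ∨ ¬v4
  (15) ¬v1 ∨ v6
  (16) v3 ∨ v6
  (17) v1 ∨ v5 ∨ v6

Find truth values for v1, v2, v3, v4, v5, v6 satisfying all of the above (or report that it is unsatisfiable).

Unit clause (v3) forces v3 = True.
In (¬v1 ∨ ¬v3) only ¬v1 is left, so v1 = False.
In (¬v3 ∨ ¬v4) only ¬v4 is left, so v4 = False.
Set v2 = True.
  then (¬v2 ∨ v6) forces v6 = True.
Set v5 = False.
All clauses satisfied.

v1=F, v2=T, v3=T, v4=F, v5=F, v6=T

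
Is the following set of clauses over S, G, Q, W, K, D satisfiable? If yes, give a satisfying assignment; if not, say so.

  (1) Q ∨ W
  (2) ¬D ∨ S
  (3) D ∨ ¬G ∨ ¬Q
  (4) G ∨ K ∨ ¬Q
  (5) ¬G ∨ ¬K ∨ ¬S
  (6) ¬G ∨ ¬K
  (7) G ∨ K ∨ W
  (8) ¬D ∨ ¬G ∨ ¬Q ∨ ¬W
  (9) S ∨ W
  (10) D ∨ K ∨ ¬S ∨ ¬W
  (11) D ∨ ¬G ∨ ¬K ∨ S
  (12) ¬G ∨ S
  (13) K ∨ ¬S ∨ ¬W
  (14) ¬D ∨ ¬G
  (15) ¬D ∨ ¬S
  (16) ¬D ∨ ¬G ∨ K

Set S = True.
  then (¬D ∨ ¬S) forces D = False.
Try G = True:
  (D ∨ ¬G ∨ ¬Q) forces Q = False.
  (Q ∨ W) forces W = True.
  (¬G ∨ ¬K ∨ ¬S) forces K = False.
  clause (D ∨ K ∨ ¬S ∨ ¬W) is falsified — backtrack.
So G = False.
Set Q = True.
  then (G ∨ K ∨ ¬Q) forces K = True.
Set W = True.
All clauses satisfied.

S = True; G = False; Q = True; W = True; K = True; D = False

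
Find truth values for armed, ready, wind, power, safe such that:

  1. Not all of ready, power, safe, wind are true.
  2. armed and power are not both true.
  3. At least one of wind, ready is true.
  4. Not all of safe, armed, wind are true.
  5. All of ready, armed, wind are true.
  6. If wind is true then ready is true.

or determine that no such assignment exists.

armed = True; ready = True; wind = True; power = False; safe = False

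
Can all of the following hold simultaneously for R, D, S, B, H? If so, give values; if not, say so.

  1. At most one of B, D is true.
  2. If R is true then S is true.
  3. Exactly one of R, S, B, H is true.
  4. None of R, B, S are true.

R=F; D=T; S=F; B=F; H=T

  (1) {B, D}: 1 true — at most one ✓
  (2) R=F ⇒ S: vacuous ✓
  (3) {R, S, B, H}: 1 true — exactly one ✓
  (4) {R, B, S}: 0 true — none ✓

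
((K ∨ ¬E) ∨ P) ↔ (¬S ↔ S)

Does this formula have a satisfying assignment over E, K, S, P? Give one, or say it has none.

E: True, K: False, S: True, P: False

  ((K ∨ ¬E) ∨ P) ↔ (¬S ↔ S) = True
    (K ∨ ¬E) ∨ P = False
      K ∨ ¬E = False
        ¬E = False
    ¬S ↔ S = False
      ¬S = False
The formula evaluates to True.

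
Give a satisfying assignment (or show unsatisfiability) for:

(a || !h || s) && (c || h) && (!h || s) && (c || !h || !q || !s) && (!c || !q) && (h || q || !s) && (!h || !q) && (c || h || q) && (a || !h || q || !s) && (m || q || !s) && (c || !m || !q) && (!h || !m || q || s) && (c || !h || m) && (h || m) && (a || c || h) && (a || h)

s: True, m: True, a: True, c: True, h: True, q: False

Set s = True.
Try m = False:
  (m || q || !s) forces q = True.
  (!c || !q) forces c = False.
  (c || h) forces h = True.
  clause (c || !h || !q || !s) is falsified — backtrack.
So m = True.
Set a = True.
Set c = True.
  then (!c || !q) forces q = False.
  then (h || q || !s) forces h = True.
All clauses satisfied.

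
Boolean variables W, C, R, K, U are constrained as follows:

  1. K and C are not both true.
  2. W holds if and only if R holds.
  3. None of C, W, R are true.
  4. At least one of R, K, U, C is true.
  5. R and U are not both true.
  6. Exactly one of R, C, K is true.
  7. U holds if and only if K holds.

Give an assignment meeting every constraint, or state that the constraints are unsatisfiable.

W: False, C: False, R: False, K: True, U: True

  (1) K=T, C=F — not both ✓
  (2) W=F, R=F — same ✓
  (3) {C, W, R}: 0 true — none ✓
  (4) {R, K, U, C}: 2 true — at least one ✓
  (5) R=F, U=T — not both ✓
  (6) {R, C, K}: 1 true — exactly one ✓
  (7) U=T, K=T — same ✓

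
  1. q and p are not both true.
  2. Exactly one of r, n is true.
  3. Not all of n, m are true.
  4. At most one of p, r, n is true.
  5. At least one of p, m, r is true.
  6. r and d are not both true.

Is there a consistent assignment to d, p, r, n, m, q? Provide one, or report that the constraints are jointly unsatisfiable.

d = False, p = False, r = True, n = False, m = True, q = True

  (1) q=T, p=F — not both ✓
  (2) {r, n}: 1 true — exactly one ✓
  (3) {n, m}: 1/2 true — not all ✓
  (4) {p, r, n}: 1 true — at most one ✓
  (5) {p, m, r}: 2 true — at least one ✓
  (6) r=T, d=F — not both ✓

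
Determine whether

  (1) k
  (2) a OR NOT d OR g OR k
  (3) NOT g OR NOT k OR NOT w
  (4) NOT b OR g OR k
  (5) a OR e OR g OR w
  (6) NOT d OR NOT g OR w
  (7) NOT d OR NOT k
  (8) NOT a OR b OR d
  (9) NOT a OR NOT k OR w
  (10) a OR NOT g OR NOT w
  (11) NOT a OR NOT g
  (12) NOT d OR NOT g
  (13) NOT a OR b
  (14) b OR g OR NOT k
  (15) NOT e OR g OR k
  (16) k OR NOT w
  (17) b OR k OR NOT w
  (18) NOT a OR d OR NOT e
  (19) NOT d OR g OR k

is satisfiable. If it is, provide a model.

Unit clause (k) forces k = True.
In (NOT d OR NOT k) only NOT d is left, so d = False.
Set b = True.
Set e = True.
  then (NOT a OR d OR NOT e) forces a = False.
Set g = True.
  then (NOT g OR NOT k OR NOT w) forces w = False.
All clauses satisfied.

b = True; k = True; e = True; g = True; a = False; d = False; w = False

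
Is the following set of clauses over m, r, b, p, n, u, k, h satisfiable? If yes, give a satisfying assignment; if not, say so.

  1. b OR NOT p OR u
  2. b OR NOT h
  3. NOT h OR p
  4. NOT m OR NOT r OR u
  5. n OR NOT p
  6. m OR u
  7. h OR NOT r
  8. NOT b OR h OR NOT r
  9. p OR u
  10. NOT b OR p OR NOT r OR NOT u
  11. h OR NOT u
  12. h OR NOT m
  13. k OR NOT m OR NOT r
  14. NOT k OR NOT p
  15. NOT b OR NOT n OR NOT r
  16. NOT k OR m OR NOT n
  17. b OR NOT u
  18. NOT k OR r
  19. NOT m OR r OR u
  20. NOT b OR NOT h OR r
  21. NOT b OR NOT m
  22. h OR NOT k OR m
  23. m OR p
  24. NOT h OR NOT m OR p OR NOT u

Case u = True:
  (h OR NOT u) forces h = True.
  (b OR NOT h) forces b = True.
  (NOT h OR p) forces p = True.
  (n OR NOT p) forces n = True.
  (NOT k OR NOT p) forces k = False.
  (NOT b OR NOT n OR NOT r) forces r = False.
  Clause (NOT b OR NOT h OR r) is falsified — contradiction.
Case u = False:
  (m OR u) forces m = True.
  (NOT m OR NOT r OR u) forces r = False.
  Clause (NOT m OR r OR u) is falsified — contradiction.
Both cases fail, so the formula is unsatisfiable.

The formula is unsatisfiable.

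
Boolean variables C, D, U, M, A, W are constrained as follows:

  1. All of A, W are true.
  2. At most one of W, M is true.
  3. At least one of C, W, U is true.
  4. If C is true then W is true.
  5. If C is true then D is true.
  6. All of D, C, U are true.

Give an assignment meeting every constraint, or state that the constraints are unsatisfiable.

C: True, D: True, U: True, M: False, A: True, W: True

  (1) {A, W}: all 2 true ✓
  (2) {W, M}: 1 true — at most one ✓
  (3) {C, W, U}: 3 true — at least one ✓
  (4) C=T ⇒ W: T ✓
  (5) C=T ⇒ D: T ✓
  (6) {D, C, U}: all 3 true ✓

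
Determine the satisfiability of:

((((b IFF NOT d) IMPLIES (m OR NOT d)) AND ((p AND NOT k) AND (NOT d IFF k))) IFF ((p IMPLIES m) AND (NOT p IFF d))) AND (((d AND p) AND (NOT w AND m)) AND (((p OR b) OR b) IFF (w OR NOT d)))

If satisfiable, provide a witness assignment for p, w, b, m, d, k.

Unsatisfiable — no assignment works.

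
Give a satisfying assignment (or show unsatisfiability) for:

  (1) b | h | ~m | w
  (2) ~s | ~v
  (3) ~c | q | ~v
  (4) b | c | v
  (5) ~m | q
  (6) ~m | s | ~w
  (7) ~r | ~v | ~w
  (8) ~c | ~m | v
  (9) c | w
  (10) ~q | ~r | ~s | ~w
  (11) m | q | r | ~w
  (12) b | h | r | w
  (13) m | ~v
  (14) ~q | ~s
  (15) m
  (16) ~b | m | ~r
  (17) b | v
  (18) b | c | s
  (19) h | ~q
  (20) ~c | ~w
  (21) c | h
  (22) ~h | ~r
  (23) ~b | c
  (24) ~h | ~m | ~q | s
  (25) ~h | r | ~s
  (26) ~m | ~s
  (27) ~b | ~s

Case h = True:
  (m) forces m = True.
  (~m | q) forces q = True.
  (~q | ~s) forces s = False.
  Clause (~h | ~m | ~q | s) is falsified — contradiction.
Case h = False:
  (m) forces m = True.
  (~m | q) forces q = True.
  Clause (h | ~q) is falsified — contradiction.
Both cases fail, so the formula is unsatisfiable.

No satisfying assignment exists.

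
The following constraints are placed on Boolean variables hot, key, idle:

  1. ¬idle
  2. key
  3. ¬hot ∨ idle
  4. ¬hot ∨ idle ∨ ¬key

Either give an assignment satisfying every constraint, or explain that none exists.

hot = False; key = True; idle = False

Unit clause (¬idle) forces idle = False.
Unit clause (key) forces key = True.
In (¬hot ∨ idle) only ¬hot is left, so hot = False.
Check each clause:
  (¬idle): ¬idle holds.
  (key): key holds.
  (¬hot ∨ idle): ¬hot holds.
  (¬hot ∨ idle ∨ ¬key): ¬hot holds.
All clauses satisfied.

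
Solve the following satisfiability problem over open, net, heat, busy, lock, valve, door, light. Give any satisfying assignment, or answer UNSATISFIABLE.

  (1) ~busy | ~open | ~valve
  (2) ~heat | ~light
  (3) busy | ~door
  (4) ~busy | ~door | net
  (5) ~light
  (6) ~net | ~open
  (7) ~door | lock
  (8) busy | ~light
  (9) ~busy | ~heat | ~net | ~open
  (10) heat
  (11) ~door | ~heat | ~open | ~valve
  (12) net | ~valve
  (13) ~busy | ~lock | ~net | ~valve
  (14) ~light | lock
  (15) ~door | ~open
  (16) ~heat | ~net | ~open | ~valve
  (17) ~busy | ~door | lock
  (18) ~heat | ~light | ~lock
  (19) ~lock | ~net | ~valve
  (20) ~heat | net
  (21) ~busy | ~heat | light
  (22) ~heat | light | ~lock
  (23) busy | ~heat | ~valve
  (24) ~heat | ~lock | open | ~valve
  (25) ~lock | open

open = False, net = True, heat = True, busy = False, lock = False, valve = False, door = False, light = False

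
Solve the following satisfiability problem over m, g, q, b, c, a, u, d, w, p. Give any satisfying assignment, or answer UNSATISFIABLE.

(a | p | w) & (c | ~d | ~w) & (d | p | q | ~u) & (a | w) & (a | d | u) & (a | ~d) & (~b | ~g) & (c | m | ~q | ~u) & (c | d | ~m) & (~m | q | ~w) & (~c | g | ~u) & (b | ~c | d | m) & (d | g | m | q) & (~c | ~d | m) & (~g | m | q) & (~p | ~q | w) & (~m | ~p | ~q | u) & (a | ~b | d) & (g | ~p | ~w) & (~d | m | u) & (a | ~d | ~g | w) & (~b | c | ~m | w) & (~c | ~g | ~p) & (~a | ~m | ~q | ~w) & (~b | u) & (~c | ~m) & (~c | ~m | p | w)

Set m = False.
Set g = False.
Set q = True.
Set b = False.
Try c = True:
  (~c | g | ~u) forces u = False.
  (b | ~c | d | m) forces d = True.
  clause (~c | ~d | m) is falsified — backtrack.
So c = False.
  then (c | m | ~q | ~u) forces u = False.
  then (~d | m | u) forces d = False.
  then (a | d | u) forces a = True.
Set w = False.
  then (~p | ~q | w) forces p = False.
All clauses satisfied.

m = False, g = False, q = True, b = False, c = False, a = True, u = False, d = False, w = False, p = False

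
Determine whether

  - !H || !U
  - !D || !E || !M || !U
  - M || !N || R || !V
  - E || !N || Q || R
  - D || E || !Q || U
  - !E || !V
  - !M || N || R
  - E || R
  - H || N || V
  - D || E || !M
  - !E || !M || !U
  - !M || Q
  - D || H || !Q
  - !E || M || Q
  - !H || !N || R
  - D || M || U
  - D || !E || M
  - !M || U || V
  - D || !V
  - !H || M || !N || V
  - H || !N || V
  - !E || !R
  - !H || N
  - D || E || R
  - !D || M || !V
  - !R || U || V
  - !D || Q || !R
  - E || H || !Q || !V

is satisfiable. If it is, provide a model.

V: True, E: False, R: True, U: False, D: True, M: True, Q: True, N: True, H: True

Set V = True.
  then (!E || !V) forces E = False.
  then (E || R) forces R = True.
  then (D || !V) forces D = True.
  then (!D || M || !V) forces M = True.
  then (!D || Q || !R) forces Q = True.
  then (E || H || !Q || !V) forces H = True.
  then (!H || !U) forces U = False.
  then (!H || N) forces N = True.
All clauses satisfied.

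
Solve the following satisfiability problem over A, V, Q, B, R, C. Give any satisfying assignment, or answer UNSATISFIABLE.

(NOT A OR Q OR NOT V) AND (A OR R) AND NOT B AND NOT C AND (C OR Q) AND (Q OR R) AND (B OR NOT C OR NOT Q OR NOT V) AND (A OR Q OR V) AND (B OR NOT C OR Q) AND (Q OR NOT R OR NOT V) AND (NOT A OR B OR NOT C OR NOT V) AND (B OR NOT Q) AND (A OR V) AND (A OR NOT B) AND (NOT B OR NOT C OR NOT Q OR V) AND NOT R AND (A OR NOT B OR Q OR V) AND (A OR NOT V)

Unsatisfiable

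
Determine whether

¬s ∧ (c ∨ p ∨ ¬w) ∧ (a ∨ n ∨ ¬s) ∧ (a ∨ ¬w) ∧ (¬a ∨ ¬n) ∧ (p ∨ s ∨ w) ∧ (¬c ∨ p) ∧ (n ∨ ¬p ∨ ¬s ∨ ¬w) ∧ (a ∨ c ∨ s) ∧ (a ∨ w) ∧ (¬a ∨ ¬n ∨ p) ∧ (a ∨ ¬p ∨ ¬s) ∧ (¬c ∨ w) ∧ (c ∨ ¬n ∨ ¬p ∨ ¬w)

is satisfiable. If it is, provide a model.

Unit clause (¬s) forces s = False.
Set c = True.
  then (¬c ∨ p) forces p = True.
  then (¬c ∨ w) forces w = True.
  then (a ∨ ¬w) forces a = True.
  then (¬a ∨ ¬n) forces n = False.
All clauses satisfied.

c = True; p = True; a = True; w = True; s = False; n = False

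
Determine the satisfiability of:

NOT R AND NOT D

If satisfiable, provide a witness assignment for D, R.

D: False, R: False

  NOT R = True
  NOT D = True
Both conjuncts True, so the formula holds.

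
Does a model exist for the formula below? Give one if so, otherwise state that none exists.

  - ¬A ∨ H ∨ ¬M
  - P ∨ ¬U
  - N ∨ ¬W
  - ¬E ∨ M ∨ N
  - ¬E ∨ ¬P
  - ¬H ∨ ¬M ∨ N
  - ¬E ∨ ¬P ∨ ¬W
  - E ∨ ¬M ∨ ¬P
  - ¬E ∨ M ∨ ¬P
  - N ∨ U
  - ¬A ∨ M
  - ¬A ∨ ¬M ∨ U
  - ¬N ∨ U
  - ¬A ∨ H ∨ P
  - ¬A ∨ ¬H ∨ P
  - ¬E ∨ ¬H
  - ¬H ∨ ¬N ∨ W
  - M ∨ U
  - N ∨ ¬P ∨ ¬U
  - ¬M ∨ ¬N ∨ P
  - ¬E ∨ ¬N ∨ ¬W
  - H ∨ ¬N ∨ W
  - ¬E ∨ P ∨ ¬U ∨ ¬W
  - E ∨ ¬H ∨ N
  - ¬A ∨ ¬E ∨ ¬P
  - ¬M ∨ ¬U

Try M = True:
  (¬M ∨ ¬U) forces U = False.
  (N ∨ U) forces N = True.
  clause (¬N ∨ U) is falsified — backtrack.
So M = False.
  then (¬A ∨ M) forces A = False.
  then (M ∨ U) forces U = True.
  then (P ∨ ¬U) forces P = True.
  then (¬E ∨ ¬P) forces E = False.
  then (N ∨ ¬P ∨ ¬U) forces N = True.
Set W = True.
Set H = True.
All clauses satisfied.

M = False, A = False, P = True, E = False, W = True, H = True, N = True, U = True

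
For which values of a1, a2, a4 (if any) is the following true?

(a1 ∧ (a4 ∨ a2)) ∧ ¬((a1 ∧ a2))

a1: True, a2: False, a4: True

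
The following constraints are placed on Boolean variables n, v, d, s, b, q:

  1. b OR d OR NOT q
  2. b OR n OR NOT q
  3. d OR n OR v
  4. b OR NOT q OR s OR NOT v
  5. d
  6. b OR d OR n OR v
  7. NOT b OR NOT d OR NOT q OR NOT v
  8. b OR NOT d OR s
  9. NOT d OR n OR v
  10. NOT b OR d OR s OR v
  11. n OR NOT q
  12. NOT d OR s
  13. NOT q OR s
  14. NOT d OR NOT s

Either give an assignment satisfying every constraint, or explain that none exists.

The formula is unsatisfiable.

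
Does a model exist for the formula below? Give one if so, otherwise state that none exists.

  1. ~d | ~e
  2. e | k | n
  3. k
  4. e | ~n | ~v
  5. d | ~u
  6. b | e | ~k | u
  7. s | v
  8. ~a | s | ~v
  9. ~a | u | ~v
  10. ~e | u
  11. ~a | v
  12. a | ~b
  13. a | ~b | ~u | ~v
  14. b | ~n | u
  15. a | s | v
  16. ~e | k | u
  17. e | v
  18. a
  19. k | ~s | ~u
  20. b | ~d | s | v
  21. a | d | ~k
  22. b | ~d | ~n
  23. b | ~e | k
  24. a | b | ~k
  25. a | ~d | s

Unit clause (k) forces k = True.
Unit clause (a) forces a = True.
In (~a | v) only v is left, so v = True.
In (~a | s | ~v) only s is left, so s = True.
In (~a | u | ~v) only u is left, so u = True.
In (d | ~u) only d is left, so d = True.
In (~d | ~e) only ~e is left, so e = False.
In (e | ~n | ~v) only ~n is left, so n = False.
Set b = True.
All clauses satisfied.

k=T; b=T; v=T; u=T; s=T; d=T; a=T; e=F; n=F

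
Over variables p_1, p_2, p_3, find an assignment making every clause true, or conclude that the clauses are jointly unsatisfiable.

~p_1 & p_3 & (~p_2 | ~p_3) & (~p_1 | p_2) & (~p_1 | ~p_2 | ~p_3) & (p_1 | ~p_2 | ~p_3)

p_1=F, p_2=F, p_3=T

Unit clause (~p_1) forces p_1 = False.
Unit clause (p_3) forces p_3 = True.
In (~p_2 | ~p_3) only ~p_2 is left, so p_2 = False.
Check each clause:
  (~p_1): ~p_1 holds.
  (p_3): p_3 holds.
  (~p_2 | ~p_3): ~p_2 holds.
  (~p_1 | p_2): ~p_1 holds.
  (~p_1 | ~p_2 | ~p_3): ~p_1 holds.
  (p_1 | ~p_2 | ~p_3): ~p_2 holds.
All clauses satisfied.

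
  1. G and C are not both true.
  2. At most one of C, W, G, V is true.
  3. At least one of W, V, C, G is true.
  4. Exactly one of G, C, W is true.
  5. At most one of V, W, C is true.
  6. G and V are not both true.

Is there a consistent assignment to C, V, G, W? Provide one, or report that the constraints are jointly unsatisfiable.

C = True, V = False, G = False, W = False

  (1) G=F, C=T — not both ✓
  (2) {C, W, G, V}: 1 true — at most one ✓
  (3) {W, V, C, G}: 1 true — at least one ✓
  (4) {G, C, W}: 1 true — exactly one ✓
  (5) {V, W, C}: 1 true — at most one ✓
  (6) G=F, V=F — not both ✓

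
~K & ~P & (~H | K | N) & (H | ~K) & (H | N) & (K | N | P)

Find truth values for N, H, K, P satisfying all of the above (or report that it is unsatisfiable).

Unit clause (~K) forces K = False.
Unit clause (~P) forces P = False.
In (K | N | P) only N is left, so N = True.
Set H = True.
Check each clause:
  (~K): ~K holds.
  (~P): ~P holds.
  (~H | K | N): N holds.
  (H | ~K): H holds.
  (H | N): H holds.
  (K | N | P): N holds.
All clauses satisfied.

N = True; H = True; K = False; P = False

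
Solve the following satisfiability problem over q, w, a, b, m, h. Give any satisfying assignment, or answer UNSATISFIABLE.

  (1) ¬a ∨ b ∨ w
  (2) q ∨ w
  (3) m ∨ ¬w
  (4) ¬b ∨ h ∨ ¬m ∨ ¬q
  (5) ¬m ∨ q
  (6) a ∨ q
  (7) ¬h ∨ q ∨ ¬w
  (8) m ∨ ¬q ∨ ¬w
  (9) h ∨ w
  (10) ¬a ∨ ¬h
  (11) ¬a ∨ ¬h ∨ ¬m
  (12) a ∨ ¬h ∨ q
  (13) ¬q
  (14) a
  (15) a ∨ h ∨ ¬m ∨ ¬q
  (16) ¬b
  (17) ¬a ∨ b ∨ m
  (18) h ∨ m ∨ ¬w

Unsatisfiable — no assignment works.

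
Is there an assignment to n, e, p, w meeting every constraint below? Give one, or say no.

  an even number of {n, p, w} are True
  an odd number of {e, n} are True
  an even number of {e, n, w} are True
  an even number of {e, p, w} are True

No satisfying assignment exists.

Adding constraints 1, 2, 4 mod 2: every variable appears an even number of times on the left, so the left side is 0.
But the right sides sum to 1 (mod 2). 0 ≠ 1 — the system is inconsistent.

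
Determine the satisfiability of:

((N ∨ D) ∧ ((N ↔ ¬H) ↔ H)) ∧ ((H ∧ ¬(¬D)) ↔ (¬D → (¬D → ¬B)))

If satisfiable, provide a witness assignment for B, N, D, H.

B = True; N = False; D = True; H = True

  (N ∨ D) ∧ ((N ↔ ¬H) ↔ H) = True
    N ∨ D = True
    (N ↔ ¬H) ↔ H = True
      N ↔ ¬H = True
        ¬H = False
  (H ∧ ¬(¬D)) ↔ (¬D → (¬D → ¬B)) = True
    H ∧ ¬(¬D) = True
      ¬(¬D) = True
        ¬D = False
    ¬D → (¬D → ¬B) = True
      ¬D = False
      ¬D → ¬B = True
        ¬D = False
        ¬B = False
Both conjuncts True, so the formula holds.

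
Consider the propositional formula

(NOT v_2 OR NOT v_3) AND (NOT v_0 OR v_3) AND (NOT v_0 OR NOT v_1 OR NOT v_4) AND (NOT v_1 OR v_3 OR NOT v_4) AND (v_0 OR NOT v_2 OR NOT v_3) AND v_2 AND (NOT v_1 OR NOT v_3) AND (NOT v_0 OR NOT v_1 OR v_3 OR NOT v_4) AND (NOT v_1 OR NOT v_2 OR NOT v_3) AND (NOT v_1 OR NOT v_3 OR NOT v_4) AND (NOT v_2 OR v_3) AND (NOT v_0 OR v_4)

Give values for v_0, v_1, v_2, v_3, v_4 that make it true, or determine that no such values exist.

Unsatisfiable — no assignment works.

Case v_2 = True:
  (NOT v_2 OR NOT v_3) forces v_3 = False.
  Clause (NOT v_2 OR v_3) is falsified — contradiction.
Case v_2 = False:
  Clause (v_2) is falsified — contradiction.
Both cases fail, so the formula is unsatisfiable.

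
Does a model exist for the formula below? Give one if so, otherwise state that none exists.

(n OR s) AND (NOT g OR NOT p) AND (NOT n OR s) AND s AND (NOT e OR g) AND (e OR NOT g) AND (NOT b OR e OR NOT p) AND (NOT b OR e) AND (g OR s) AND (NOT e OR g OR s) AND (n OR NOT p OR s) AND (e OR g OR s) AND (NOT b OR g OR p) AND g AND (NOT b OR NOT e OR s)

Unit clause (s) forces s = True.
Unit clause (g) forces g = True.
In (NOT g OR NOT p) only NOT p is left, so p = False.
In (e OR NOT g) only e is left, so e = True.
Set n = True.
Set b = False.
All clauses satisfied.

s: True, n: True, g: True, b: False, p: False, e: True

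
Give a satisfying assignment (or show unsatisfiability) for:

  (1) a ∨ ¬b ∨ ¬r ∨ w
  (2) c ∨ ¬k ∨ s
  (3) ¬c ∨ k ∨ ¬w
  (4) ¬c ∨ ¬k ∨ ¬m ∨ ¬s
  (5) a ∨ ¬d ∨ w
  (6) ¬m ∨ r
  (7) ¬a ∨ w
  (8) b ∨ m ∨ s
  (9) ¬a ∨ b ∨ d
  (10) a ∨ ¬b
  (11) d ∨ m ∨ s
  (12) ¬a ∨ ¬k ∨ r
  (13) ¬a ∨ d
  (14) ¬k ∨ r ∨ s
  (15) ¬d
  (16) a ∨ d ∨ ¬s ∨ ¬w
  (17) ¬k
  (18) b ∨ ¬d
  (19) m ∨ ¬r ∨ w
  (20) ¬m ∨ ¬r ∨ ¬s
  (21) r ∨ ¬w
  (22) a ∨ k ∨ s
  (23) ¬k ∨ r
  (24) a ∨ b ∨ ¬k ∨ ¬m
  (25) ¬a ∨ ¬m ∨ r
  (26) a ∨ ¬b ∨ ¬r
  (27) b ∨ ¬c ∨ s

Unit clause (¬d) forces d = False.
Unit clause (¬k) forces k = False.
In (¬a ∨ d) only ¬a is left, so a = False.
In (a ∨ k ∨ s) only s is left, so s = True.
In (a ∨ ¬b) only ¬b is left, so b = False.
In (a ∨ d ∨ ¬s ∨ ¬w) only ¬w is left, so w = False.
Set c = False.
Set r = False.
  then (¬m ∨ r) forces m = False.
All clauses satisfied.

a=F, b=F, c=F, r=F, w=F, k=F, d=F, s=T, m=F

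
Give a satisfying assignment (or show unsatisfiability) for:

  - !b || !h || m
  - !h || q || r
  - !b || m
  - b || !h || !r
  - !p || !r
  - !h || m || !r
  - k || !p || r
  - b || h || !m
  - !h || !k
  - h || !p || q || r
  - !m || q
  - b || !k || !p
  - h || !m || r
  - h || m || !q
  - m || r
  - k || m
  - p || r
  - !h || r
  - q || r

q = True, p = False, k = True, h = False, r = True, b = True, m = True

Set q = True.
Set p = False.
  then (p || r) forces r = True.
Set k = True.
  then (!h || !k) forces h = False.
  then (h || m || !q) forces m = True.
  then (b || h || !m) forces b = True.
All clauses satisfied.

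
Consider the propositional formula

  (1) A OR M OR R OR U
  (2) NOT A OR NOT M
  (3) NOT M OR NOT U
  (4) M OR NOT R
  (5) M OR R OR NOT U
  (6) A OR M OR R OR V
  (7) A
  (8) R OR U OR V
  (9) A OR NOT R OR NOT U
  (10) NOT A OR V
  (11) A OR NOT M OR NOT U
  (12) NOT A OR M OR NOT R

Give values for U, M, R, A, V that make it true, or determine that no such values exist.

U: False, M: False, R: False, A: True, V: True

Unit clause (A) forces A = True.
In (NOT A OR V) only V is left, so V = True.
In (NOT A OR NOT M) only NOT M is left, so M = False.
In (M OR NOT R) only NOT R is left, so R = False.
In (M OR R OR NOT U) only NOT U is left, so U = False.
All clauses satisfied.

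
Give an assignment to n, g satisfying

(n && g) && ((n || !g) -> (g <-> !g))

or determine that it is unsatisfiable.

Case g = True: the formula simplifies to n && !n.
  n = True: the conjunct !n is False.
  n = False: the conjunct n is False.
Case g = False: the conjunct g is False.
Both cases fail — unsatisfiable.

The formula is unsatisfiable.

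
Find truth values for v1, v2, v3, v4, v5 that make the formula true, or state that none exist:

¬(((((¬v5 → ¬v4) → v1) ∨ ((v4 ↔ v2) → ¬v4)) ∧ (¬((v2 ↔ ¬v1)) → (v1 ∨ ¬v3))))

v1 = False, v2 = False, v3 = True, v4 = False, v5 = True

  ¬(((((¬v5 → ¬v4) → v1) ∨ ((v4 ↔ v2) → ¬v4)) ∧ (¬((v2 ↔ ¬v1)) → (v1 ∨ ¬v3)))) = True
    (((¬v5 → ¬v4) → v1) ∨ ((v4 ↔ v2) → ¬v4)) ∧ (¬((v2 ↔ ¬v1)) → (v1 ∨ ¬v3)) = False
      ((¬v5 → ¬v4) → v1) ∨ ((v4 ↔ v2) → ¬v4) = True
        (¬v5 → ¬v4) → v1 = False
          ¬v5 → ¬v4 = True
            ¬v5 = False
            ¬v4 = True
        (v4 ↔ v2) → ¬v4 = True
          v4 ↔ v2 = True
          ¬v4 = True
      ¬((v2 ↔ ¬v1)) → (v1 ∨ ¬v3) = False
        ¬((v2 ↔ ¬v1)) = True
          v2 ↔ ¬v1 = False
            ¬v1 = True
        v1 ∨ ¬v3 = False
          ¬v3 = False
The formula evaluates to True.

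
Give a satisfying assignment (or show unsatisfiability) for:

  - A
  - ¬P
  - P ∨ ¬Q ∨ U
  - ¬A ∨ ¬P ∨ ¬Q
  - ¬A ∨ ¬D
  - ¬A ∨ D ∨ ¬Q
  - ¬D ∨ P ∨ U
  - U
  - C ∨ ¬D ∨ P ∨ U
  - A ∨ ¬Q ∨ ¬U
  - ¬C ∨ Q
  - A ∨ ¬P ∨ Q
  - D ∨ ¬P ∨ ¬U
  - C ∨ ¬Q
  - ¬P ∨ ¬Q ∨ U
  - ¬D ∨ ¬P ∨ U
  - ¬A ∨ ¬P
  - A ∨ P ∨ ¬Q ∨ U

Unit clause (A) forces A = True.
Unit clause (¬P) forces P = False.
In (¬A ∨ ¬D) only ¬D is left, so D = False.
In (¬A ∨ D ∨ ¬Q) only ¬Q is left, so Q = False.
Unit clause (U) forces U = True.
In (¬C ∨ Q) only ¬C is left, so C = False.
All clauses satisfied.

D = False, Q = False, A = True, C = False, U = True, P = False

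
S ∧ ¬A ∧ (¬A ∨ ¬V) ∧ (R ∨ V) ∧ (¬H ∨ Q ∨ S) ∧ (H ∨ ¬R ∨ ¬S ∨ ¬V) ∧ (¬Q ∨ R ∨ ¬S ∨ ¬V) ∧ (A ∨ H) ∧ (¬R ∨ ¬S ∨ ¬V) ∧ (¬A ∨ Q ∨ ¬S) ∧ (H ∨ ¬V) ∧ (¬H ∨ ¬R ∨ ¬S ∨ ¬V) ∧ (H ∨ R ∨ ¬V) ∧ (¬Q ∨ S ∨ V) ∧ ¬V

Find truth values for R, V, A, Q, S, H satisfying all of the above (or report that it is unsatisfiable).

R = True, V = False, A = False, Q = True, S = True, H = True

Unit clause (S) forces S = True.
Unit clause (¬A) forces A = False.
In (A ∨ H) only H is left, so H = True.
Unit clause (¬V) forces V = False.
In (R ∨ V) only R is left, so R = True.
Set Q = True.
All clauses satisfied.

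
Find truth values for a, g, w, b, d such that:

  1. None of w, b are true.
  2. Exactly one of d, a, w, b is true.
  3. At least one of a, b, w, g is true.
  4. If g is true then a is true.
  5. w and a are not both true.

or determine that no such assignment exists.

a: True; g: True; w: False; b: False; d: False

  (1) {w, b}: 0 true — none ✓
  (2) {d, a, w, b}: 1 true — exactly one ✓
  (3) {a, b, w, g}: 2 true — at least one ✓
  (4) g=T ⇒ a: T ✓
  (5) w=F, a=T — not both ✓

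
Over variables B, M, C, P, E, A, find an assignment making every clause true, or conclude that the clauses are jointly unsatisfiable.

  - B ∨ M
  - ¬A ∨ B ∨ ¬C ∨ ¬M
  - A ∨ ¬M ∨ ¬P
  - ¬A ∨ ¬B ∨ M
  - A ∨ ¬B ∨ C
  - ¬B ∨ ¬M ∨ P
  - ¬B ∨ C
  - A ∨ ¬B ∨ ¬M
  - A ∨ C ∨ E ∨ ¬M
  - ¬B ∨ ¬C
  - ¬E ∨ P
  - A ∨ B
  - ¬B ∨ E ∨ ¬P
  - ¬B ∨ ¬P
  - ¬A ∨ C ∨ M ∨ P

B = False, M = True, C = False, P = True, E = True, A = True

Set B = False.
  then (B ∨ M) forces M = True.
  then (A ∨ B) forces A = True.
  then (¬A ∨ B ∨ ¬C ∨ ¬M) forces C = False.
Set P = True.
Set E = True.
All clauses satisfied.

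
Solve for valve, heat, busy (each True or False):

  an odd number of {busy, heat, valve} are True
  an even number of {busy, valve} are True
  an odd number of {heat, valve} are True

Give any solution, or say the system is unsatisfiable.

valve: False; heat: True; busy: False

{busy, heat, valve}: 1 true → odd ✓
{busy, valve}: 0 true → even ✓
{heat, valve}: 1 true → odd ✓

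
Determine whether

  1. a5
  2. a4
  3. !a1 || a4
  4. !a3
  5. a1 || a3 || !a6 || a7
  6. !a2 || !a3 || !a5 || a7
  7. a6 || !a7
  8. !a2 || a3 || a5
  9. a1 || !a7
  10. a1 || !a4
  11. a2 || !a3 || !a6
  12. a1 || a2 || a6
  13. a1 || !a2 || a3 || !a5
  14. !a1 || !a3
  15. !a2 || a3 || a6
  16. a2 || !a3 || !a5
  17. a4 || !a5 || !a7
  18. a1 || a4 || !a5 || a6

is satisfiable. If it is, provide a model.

a1: True; a2: True; a3: False; a4: True; a5: True; a6: True; a7: True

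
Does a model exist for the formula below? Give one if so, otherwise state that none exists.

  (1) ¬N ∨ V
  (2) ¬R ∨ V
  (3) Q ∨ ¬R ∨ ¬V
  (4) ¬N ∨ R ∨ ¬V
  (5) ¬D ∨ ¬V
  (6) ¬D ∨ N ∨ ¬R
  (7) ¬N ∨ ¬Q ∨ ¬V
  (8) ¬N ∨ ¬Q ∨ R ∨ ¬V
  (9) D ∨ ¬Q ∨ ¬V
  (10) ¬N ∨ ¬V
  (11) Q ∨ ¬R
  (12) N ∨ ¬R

Q: False, D: True, N: False, R: False, V: False

Set Q = False.
  then (Q ∨ ¬R) forces R = False.
Set D = True.
  then (¬D ∨ ¬V) forces V = False.
  then (¬N ∨ V) forces N = False.
All clauses satisfied.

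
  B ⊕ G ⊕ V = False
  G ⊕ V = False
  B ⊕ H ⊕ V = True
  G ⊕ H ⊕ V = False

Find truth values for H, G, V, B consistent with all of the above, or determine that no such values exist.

H = False, G = True, V = True, B = False

B ⊕ G ⊕ V = F ⊕ T ⊕ T = False ✓
G ⊕ V = T ⊕ T = False ✓
B ⊕ H ⊕ V = F ⊕ F ⊕ T = True ✓
G ⊕ H ⊕ V = T ⊕ F ⊕ T = False ✓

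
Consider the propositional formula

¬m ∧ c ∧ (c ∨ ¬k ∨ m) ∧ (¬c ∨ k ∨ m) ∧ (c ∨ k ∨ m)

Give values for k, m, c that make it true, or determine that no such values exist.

Unit clause (¬m) forces m = False.
Unit clause (c) forces c = True.
In (¬c ∨ k ∨ m) only k is left, so k = True.
Check each clause:
  (¬m): ¬m holds.
  (c): c holds.
  (c ∨ ¬k ∨ m): c holds.
  (¬c ∨ k ∨ m): k holds.
  (c ∨ k ∨ m): c holds.
All clauses satisfied.

k: True; m: False; c: True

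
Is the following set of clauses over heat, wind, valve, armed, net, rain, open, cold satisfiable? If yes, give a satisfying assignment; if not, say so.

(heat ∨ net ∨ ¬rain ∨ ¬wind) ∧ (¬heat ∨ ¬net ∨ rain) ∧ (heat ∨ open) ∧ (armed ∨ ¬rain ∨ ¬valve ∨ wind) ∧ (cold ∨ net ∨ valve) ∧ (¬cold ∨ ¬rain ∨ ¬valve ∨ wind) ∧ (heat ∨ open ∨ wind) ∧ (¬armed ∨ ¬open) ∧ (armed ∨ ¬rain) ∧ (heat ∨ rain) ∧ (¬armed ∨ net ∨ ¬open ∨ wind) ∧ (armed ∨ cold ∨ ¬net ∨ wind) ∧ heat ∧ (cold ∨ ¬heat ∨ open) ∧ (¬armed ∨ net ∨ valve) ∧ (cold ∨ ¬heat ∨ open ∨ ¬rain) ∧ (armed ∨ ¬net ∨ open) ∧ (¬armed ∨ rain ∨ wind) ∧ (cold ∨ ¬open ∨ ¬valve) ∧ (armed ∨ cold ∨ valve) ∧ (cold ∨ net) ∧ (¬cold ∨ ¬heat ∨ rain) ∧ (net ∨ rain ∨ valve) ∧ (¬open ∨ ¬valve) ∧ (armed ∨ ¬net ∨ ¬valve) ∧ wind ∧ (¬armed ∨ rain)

heat = True, wind = True, valve = True, armed = True, net = False, rain = True, open = False, cold = True

Unit clause (heat) forces heat = True.
Unit clause (wind) forces wind = True.
Set valve = True.
  then (¬open ∨ ¬valve) forces open = False.
  then (cold ∨ ¬heat ∨ open) forces cold = True.
  then (¬cold ∨ ¬heat ∨ rain) forces rain = True.
  then (armed ∨ ¬rain) forces armed = True.
Set net = False.
All clauses satisfied.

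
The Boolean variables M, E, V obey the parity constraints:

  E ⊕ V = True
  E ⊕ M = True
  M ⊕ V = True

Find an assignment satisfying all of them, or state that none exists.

Adding constraints 1, 2, 3 mod 2: every variable appears an even number of times on the left, so the left side is 0.
But the right sides sum to 1 (mod 2). 0 ≠ 1 — the system is inconsistent.

No satisfying assignment exists.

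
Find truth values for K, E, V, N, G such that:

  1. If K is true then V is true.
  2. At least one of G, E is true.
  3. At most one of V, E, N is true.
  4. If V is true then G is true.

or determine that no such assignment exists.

K: False, E: False, V: True, N: False, G: True

  (1) K=F ⇒ V: vacuous ✓
  (2) {G, E}: 1 true — at least one ✓
  (3) {V, E, N}: 1 true — at most one ✓
  (4) V=T ⇒ G: T ✓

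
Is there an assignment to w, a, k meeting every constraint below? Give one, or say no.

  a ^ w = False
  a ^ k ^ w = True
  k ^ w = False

w = True; a = True; k = True

a ^ w = T ^ T = False ✓
a ^ k ^ w = T ^ T ^ T = True ✓
k ^ w = T ^ T = False ✓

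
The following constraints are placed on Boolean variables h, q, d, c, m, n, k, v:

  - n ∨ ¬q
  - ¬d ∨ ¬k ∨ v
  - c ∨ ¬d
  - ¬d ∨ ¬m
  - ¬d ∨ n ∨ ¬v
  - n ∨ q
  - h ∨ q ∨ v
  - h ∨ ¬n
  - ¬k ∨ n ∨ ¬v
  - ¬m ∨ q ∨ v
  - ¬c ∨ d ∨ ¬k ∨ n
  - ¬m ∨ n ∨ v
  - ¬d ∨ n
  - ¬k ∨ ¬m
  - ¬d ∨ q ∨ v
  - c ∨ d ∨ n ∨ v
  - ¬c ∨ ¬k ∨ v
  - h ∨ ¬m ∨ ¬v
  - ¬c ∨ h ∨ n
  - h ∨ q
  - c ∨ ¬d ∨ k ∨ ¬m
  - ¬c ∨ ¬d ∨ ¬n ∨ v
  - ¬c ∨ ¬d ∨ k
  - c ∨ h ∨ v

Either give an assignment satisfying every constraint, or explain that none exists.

Try h = False:
  (h ∨ ¬n) forces n = False.
  (n ∨ ¬q) forces q = False.
  clause (n ∨ q) is falsified — backtrack.
So h = True.
Set q = False.
  then (n ∨ q) forces n = True.
Set d = False.
Set c = False.
Set m = True.
  then (¬m ∨ q ∨ v) forces v = True.
  then (¬k ∨ ¬m) forces k = False.
All clauses satisfied.

h=T, q=F, d=F, c=F, m=T, n=T, k=F, v=T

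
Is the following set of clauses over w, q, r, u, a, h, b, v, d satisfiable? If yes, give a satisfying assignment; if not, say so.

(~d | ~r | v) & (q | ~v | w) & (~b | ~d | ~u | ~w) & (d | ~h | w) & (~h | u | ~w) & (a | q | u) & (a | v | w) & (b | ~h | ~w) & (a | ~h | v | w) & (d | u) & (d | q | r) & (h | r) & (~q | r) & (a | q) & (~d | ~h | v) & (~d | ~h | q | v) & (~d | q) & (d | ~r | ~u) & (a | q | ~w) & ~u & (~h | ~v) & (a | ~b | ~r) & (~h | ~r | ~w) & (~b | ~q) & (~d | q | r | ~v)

Unit clause (~u) forces u = False.
In (d | u) only d is left, so d = True.
In (~d | q) only q is left, so q = True.
In (~b | ~q) only ~b is left, so b = False.
In (~q | r) only r is left, so r = True.
In (~d | ~r | v) only v is left, so v = True.
In (~h | ~v) only ~h is left, so h = False.
Set w = False.
Set a = True.
All clauses satisfied.

w: False, q: True, r: True, u: False, a: True, h: False, b: False, v: True, d: True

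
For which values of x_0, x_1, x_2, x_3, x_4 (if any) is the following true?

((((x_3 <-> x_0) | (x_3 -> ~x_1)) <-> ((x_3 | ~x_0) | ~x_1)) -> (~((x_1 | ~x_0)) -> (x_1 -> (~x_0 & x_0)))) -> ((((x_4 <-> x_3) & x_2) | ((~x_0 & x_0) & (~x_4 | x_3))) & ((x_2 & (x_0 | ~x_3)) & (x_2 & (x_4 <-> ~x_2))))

x_0 = False, x_1 = True, x_2 = True, x_3 = False, x_4 = False

  ((((x_3 <-> x_0) | (x_3 -> ~x_1)) <-> ((x_3 | ~x_0) | ~x_1)) -> (~((x_1 | ~x_0)) -> (x_1 -> (~x_0 & x_0)))) -> ((((x_4 <-> x_3) & x_2) | ((~x_0 & x_0) & (~x_4 | x_3))) & ((x_2 & (x_0 | ~x_3)) & (x_2 & (x_4 <-> ~x_2)))) = True
    (((x_3 <-> x_0) | (x_3 -> ~x_1)) <-> ((x_3 | ~x_0) | ~x_1)) -> (~((x_1 | ~x_0)) -> (x_1 -> (~x_0 & x_0))) = True
      ((x_3 <-> x_0) | (x_3 -> ~x_1)) <-> ((x_3 | ~x_0) | ~x_1) = True
        (x_3 <-> x_0) | (x_3 -> ~x_1) = True
          x_3 <-> x_0 = True
          x_3 -> ~x_1 = True
            ~x_1 = False
        (x_3 | ~x_0) | ~x_1 = True
          x_3 | ~x_0 = True
            ~x_0 = True
          ~x_1 = False
      ~((x_1 | ~x_0)) -> (x_1 -> (~x_0 & x_0)) = True
        ~((x_1 | ~x_0)) = False
          x_1 | ~x_0 = True
            ~x_0 = True
        x_1 -> (~x_0 & x_0) = False
          ~x_0 & x_0 = False
            ~x_0 = True
    (((x_4 <-> x_3) & x_2) | ((~x_0 & x_0) & (~x_4 | x_3))) & ((x_2 & (x_0 | ~x_3)) & (x_2 & (x_4 <-> ~x_2))) = True
      ((x_4 <-> x_3) & x_2) | ((~x_0 & x_0) & (~x_4 | x_3)) = True
        (x_4 <-> x_3) & x_2 = True
          x_4 <-> x_3 = True
        (~x_0 & x_0) & (~x_4 | x_3) = False
          ~x_0 & x_0 = False
            ~x_0 = True
          ~x_4 | x_3 = True
            ~x_4 = True
      (x_2 & (x_0 | ~x_3)) & (x_2 & (x_4 <-> ~x_2)) = True
        x_2 & (x_0 | ~x_3) = True
          x_0 | ~x_3 = True
            ~x_3 = True
        x_2 & (x_4 <-> ~x_2) = True
          x_4 <-> ~x_2 = True
            ~x_2 = False
The formula evaluates to True.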